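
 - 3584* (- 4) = 14336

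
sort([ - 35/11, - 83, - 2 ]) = [ - 83, - 35/11, - 2 ] 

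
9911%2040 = 1751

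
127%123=4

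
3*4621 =13863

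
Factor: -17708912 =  - 2^4 *13^1*19^1 * 4481^1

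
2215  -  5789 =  -3574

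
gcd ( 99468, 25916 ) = 4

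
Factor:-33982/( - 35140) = 16991/17570 = 2^( - 1)*5^( - 1)*7^ ( - 1 )*13^1*251^ ( - 1)*1307^1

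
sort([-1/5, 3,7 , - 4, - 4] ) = [ - 4, -4, - 1/5,3, 7 ]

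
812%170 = 132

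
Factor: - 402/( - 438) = 67/73 = 67^1*73^( - 1)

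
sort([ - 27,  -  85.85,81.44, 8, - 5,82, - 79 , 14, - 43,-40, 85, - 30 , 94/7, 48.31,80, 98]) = [-85.85, - 79, - 43, - 40,- 30,-27,- 5, 8, 94/7,14, 48.31, 80,81.44, 82, 85, 98 ] 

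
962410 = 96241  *10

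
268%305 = 268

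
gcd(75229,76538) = 77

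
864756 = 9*96084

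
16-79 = -63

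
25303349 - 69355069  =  -44051720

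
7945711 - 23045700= - 15099989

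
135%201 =135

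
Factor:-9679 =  - 9679^1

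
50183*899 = 45114517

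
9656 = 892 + 8764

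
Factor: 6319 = 71^1*89^1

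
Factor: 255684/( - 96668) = -447/169= - 3^1 * 13^(-2) * 149^1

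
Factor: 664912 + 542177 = 3^3*13^1 * 19^1 * 181^1 =1207089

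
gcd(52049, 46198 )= 1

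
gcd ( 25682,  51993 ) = 1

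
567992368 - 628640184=-60647816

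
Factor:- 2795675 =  - 5^2*111827^1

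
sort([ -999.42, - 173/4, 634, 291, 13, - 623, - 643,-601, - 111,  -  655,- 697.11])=[ - 999.42, - 697.11,  -  655, - 643, - 623, - 601, - 111, - 173/4,13,291, 634]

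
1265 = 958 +307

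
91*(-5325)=  -  484575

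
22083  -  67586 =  - 45503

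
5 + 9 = 14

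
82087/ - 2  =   - 41044 + 1/2 = - 41043.50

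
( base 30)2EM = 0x8C2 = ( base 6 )14214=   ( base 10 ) 2242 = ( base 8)4302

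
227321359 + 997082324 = 1224403683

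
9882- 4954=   4928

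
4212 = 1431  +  2781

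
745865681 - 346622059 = 399243622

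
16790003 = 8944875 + 7845128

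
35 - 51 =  -16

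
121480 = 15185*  8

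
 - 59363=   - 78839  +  19476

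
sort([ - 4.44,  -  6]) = [ - 6,-4.44 ]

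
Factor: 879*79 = 69441 = 3^1*79^1*293^1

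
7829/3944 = 7829/3944 = 1.99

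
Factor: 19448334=2^1*3^2 * 1080463^1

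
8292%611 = 349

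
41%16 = 9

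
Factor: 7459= 7459^1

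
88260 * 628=55427280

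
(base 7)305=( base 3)12122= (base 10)152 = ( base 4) 2120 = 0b10011000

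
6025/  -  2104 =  -6025/2104= -  2.86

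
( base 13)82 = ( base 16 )6a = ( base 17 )64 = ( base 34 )34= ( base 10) 106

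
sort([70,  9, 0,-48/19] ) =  [ - 48/19,0, 9, 70]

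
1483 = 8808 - 7325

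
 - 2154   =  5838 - 7992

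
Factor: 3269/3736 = 7/8   =  2^( - 3)*7^1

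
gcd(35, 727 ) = 1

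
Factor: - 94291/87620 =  - 2^( - 2)  *  5^( - 1) * 13^(-1)*337^ ( - 1)*94291^1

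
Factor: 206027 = 206027^1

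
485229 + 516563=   1001792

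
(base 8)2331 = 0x4d9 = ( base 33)14k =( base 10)1241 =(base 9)1628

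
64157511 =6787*9453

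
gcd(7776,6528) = 96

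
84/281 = 84/281 = 0.30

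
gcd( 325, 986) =1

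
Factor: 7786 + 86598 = 94384 = 2^4*17^1*347^1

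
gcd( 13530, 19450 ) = 10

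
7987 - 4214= 3773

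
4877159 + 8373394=13250553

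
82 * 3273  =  268386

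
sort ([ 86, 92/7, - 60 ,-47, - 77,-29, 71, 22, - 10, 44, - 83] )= [ - 83, - 77,-60, - 47,-29,- 10, 92/7,22, 44, 71 , 86 ]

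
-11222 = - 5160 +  - 6062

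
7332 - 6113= 1219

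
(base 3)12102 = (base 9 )172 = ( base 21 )6k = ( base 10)146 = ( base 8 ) 222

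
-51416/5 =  - 51416/5 = -10283.20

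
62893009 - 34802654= 28090355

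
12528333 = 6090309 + 6438024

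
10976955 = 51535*213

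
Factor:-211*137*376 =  - 2^3*47^1 * 137^1 * 211^1 = - 10869032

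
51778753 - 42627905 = 9150848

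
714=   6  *119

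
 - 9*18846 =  - 169614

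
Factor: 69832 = 2^3*7^1*29^1*43^1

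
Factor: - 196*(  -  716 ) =140336 = 2^4*7^2*179^1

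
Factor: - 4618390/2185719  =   - 2^1  *3^ ( - 1)*5^1  *  7^1*17^1*3881^1  *728573^( - 1)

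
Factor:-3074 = -2^1*29^1*53^1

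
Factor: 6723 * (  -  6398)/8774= - 21506877/4387 = -3^4 * 7^1 * 41^ ( - 1 )*83^1*107^( - 1) * 457^1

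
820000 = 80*10250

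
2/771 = 2/771  =  0.00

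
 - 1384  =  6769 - 8153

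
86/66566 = 43/33283 = 0.00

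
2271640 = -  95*(- 23912 )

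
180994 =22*8227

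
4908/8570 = 2454/4285  =  0.57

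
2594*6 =15564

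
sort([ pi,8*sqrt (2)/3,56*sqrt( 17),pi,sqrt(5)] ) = [ sqrt(5 ),  pi, pi  ,  8*sqrt( 2) /3,56*sqrt( 17)]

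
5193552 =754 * 6888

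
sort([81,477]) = [81, 477 ] 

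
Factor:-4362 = -2^1*3^1*727^1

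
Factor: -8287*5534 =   -  45860258 = -2^1*2767^1*8287^1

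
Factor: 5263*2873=13^2*17^1 *19^1*277^1 = 15120599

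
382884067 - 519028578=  - 136144511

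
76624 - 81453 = -4829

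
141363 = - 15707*( - 9 )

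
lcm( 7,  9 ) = 63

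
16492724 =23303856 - 6811132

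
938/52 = 18 + 1/26 = 18.04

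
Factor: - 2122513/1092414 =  - 2^( - 1 )*  3^ ( - 1)*97^( - 1)*1877^( - 1 )*2122513^1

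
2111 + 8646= 10757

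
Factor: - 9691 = - 11^1*881^1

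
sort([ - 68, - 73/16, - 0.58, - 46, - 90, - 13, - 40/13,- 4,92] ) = [ - 90, - 68, - 46,-13, - 73/16, - 4, - 40/13 , - 0.58,  92] 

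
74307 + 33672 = 107979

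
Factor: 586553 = 11^1 *53323^1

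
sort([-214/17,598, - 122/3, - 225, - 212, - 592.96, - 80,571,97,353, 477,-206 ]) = [ - 592.96,-225, - 212, - 206, - 80, - 122/3, - 214/17,97, 353,477,  571,598] 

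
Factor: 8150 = 2^1*5^2*163^1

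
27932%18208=9724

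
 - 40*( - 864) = 34560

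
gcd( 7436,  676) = 676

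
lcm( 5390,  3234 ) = 16170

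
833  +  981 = 1814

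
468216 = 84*5574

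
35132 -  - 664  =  35796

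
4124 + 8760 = 12884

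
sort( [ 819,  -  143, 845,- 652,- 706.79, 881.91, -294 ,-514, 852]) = [-706.79, - 652 ,-514, - 294, -143,819, 845, 852,  881.91]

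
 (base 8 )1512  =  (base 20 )222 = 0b1101001010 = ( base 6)3522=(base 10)842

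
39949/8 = 39949/8 = 4993.62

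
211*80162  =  16914182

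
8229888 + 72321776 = 80551664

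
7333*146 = 1070618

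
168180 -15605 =152575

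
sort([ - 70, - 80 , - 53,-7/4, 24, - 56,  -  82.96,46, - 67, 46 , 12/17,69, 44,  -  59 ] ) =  [ - 82.96,-80, - 70,- 67,-59,  -  56, - 53, - 7/4,12/17 , 24,44, 46,46 , 69 ]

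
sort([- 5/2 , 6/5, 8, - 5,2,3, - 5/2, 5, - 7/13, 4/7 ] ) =[ - 5, - 5/2, - 5/2, - 7/13, 4/7,6/5,2,3,5,8 ]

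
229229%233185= 229229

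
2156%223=149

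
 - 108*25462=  - 2749896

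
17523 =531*33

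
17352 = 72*241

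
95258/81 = 1176 + 2/81 = 1176.02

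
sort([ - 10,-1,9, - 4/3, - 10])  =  [-10,-10, - 4/3, - 1,9 ]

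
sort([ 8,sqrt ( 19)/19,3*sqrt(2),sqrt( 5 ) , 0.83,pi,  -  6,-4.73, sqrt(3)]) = [-6, - 4.73, sqrt( 19 ) /19,0.83,sqrt(3),  sqrt(5),pi,3*sqrt( 2) , 8]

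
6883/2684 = 2 + 1515/2684 = 2.56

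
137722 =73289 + 64433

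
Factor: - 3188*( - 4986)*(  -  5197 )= - 82608227496 = -  2^3*3^2*277^1*  797^1*5197^1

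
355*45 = 15975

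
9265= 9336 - 71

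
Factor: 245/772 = 2^( - 2 ) * 5^1*7^2*193^(  -  1)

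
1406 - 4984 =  - 3578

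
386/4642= 193/2321 = 0.08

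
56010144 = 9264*6046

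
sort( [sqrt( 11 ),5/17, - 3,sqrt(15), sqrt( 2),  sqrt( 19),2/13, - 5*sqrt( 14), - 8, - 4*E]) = [- 5*sqrt( 14), - 4*E, - 8, - 3,  2/13,  5/17,sqrt(2), sqrt( 11), sqrt(15),sqrt( 19) ]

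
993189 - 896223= 96966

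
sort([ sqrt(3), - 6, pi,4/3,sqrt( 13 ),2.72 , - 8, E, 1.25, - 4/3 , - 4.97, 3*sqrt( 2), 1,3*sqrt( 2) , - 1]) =[ - 8 , - 6,  -  4.97,-4/3, - 1,1 , 1.25,4/3, sqrt(3),E,2.72,pi, sqrt(  13),  3* sqrt ( 2), 3*sqrt(2)]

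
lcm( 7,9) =63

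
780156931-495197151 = 284959780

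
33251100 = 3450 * 9638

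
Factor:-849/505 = -3^1*5^( - 1) * 101^( - 1) * 283^1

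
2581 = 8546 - 5965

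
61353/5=12270+3/5 = 12270.60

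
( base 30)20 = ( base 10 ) 60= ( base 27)26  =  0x3c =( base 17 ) 39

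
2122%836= 450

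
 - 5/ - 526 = 5/526  =  0.01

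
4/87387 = 4/87387 = 0.00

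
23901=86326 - 62425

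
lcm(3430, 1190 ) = 58310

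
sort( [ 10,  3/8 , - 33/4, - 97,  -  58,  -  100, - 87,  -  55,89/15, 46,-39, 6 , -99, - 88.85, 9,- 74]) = [ - 100, -99, - 97,- 88.85,  -  87,-74 , - 58, - 55, - 39, - 33/4, 3/8 , 89/15 , 6,9, 10 , 46]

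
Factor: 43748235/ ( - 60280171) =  - 3^3*5^1  *7^(-1)*23^( - 1 )*163^( - 1 )*367^1*883^1*2297^( - 1 ) 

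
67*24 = 1608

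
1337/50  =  1337/50 = 26.74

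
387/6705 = 43/745 = 0.06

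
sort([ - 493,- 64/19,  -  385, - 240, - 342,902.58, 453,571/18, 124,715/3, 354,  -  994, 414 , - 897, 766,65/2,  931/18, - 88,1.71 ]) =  [ - 994, - 897, - 493, - 385, - 342,  -  240, - 88, - 64/19,1.71,  571/18,65/2, 931/18, 124,715/3, 354, 414,453, 766,902.58]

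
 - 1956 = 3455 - 5411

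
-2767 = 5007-7774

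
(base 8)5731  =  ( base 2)101111011001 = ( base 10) 3033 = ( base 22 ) 65J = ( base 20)7bd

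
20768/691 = 20768/691 = 30.05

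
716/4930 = 358/2465 = 0.15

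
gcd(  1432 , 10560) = 8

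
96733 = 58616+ 38117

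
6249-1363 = 4886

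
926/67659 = 926/67659=0.01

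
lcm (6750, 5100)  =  229500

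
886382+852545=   1738927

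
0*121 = 0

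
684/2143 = 684/2143 = 0.32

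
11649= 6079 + 5570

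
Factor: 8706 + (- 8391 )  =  315= 3^2*5^1*7^1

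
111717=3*37239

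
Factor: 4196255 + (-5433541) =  - 1237286  =  - 2^1*618643^1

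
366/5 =366/5  =  73.20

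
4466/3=4466/3=1488.67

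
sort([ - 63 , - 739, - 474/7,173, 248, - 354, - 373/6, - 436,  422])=[ - 739, - 436, - 354, - 474/7, - 63, -373/6,173 , 248, 422]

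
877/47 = 18+31/47 = 18.66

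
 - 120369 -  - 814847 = 694478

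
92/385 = 92/385 = 0.24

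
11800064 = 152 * 77632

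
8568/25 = 342  +  18/25 = 342.72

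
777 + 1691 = 2468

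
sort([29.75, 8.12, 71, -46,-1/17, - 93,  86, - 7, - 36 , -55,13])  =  [ - 93 , - 55, - 46,  -  36, - 7, - 1/17 , 8.12  ,  13,  29.75,71 , 86 ] 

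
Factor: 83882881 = 83882881^1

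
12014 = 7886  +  4128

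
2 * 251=502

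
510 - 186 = 324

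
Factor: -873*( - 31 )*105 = 2841615 = 3^3*5^1*7^1*31^1*97^1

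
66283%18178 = 11749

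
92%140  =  92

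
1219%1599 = 1219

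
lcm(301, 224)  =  9632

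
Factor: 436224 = 2^11*3^1 * 71^1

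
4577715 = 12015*381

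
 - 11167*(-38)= 424346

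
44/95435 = 44/95435   =  0.00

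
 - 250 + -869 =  - 1119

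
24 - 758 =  - 734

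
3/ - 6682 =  - 1 + 6679/6682 = - 0.00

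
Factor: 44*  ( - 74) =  - 3256 =-  2^3*11^1 * 37^1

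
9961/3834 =2 + 2293/3834 = 2.60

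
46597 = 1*46597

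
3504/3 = 1168 = 1168.00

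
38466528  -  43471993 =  - 5005465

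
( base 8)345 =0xe5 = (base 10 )229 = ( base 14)125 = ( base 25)94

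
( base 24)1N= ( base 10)47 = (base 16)2F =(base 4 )233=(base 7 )65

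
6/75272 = 3/37636 = 0.00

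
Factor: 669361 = 7^1*11^1*8693^1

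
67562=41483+26079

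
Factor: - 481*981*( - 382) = 2^1*3^2*13^1*37^1*109^1*191^1 = 180250902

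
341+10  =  351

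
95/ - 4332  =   - 5/228 = - 0.02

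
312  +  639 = 951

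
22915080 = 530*43236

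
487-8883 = -8396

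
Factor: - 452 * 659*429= - 2^2*3^1*11^1*13^1*113^1*659^1  =  -127785372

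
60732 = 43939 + 16793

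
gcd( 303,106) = 1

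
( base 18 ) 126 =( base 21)H9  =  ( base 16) 16E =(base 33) b3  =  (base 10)366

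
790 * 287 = 226730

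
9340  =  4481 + 4859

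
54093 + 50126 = 104219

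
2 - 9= -7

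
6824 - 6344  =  480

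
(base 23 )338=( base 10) 1664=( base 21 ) 3G5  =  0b11010000000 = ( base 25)2GE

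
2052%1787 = 265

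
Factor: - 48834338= -2^1 * 7^1*3488167^1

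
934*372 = 347448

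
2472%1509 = 963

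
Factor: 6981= 3^1*  13^1*179^1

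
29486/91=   29486/91= 324.02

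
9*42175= 379575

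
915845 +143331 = 1059176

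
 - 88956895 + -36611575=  - 125568470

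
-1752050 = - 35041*50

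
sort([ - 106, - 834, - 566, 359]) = [  -  834, - 566, - 106,359]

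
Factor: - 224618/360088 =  - 257/412 =- 2^(  -  2 )*103^( - 1)*257^1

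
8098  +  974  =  9072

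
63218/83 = 63218/83 = 761.66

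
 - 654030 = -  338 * 1935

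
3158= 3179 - 21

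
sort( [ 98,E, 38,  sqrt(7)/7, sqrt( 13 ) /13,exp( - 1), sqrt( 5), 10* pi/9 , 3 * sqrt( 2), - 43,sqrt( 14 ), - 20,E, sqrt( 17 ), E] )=[ - 43, - 20  ,  sqrt(13 )/13 , exp( - 1 ), sqrt(7 )/7,sqrt( 5 ),E,E, E, 10*pi/9 , sqrt( 14),sqrt( 17),3 * sqrt( 2),38, 98]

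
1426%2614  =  1426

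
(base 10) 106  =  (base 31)3D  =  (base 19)5b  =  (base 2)1101010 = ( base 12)8a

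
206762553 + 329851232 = 536613785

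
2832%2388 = 444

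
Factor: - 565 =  - 5^1 * 113^1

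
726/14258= 363/7129 = 0.05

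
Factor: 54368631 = 3^3*2013653^1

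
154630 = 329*470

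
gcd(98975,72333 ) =1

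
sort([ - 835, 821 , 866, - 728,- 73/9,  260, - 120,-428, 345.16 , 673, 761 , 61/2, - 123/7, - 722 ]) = [ - 835,  -  728, - 722 , - 428, - 120, - 123/7, - 73/9, 61/2,260,345.16, 673, 761, 821,866 ] 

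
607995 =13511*45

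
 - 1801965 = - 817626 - 984339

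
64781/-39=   -  64781/39 = - 1661.05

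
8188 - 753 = 7435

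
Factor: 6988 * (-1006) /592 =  - 2^( - 1 )*37^( - 1 )*503^1*1747^1 = - 878741/74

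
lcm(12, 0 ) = 0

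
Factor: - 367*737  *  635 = - 5^1 * 11^1*67^1*127^1*367^1 = - 171754165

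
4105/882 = 4 + 577/882 = 4.65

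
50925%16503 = 1416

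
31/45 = 31/45  =  0.69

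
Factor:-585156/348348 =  - 7^( - 1)*11^1*29^ (-1) *31^1 = - 341/203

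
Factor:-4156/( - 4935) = 2^2  *  3^ ( - 1 )*5^( - 1 ) * 7^(-1)*47^(-1)*1039^1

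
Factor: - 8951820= - 2^2 * 3^1*5^1 * 149197^1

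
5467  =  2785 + 2682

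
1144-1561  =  -417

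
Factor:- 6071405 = -5^1*1214281^1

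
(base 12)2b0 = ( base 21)k0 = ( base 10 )420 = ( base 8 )644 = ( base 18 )156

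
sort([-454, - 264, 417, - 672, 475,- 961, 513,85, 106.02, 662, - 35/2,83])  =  [ - 961,-672, - 454, -264, - 35/2, 83, 85,106.02 , 417, 475,513,662 ] 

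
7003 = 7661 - 658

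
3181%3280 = 3181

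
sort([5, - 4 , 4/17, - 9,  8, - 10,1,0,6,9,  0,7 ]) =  [ - 10,  -  9 , - 4, 0,0,4/17, 1,5,6,7,8,9] 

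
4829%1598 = 35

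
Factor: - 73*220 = -2^2*5^1*11^1*73^1 = - 16060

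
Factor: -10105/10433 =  - 5^1*43^1*47^1*10433^ (  -  1 )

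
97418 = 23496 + 73922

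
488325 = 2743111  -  2254786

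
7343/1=7343 = 7343.00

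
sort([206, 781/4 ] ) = [781/4, 206]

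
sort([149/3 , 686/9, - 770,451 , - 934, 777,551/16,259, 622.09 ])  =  [ - 934, - 770,551/16,149/3 , 686/9,259,451,622.09, 777 ] 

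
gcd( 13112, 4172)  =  596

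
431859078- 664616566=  - 232757488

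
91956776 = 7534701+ 84422075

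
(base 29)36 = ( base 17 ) 58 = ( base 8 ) 135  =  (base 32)2T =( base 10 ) 93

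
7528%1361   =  723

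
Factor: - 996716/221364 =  - 3^( - 2 )*7^1*11^( - 1)*13^( - 1)*43^( - 1) * 35597^1 = -  249179/55341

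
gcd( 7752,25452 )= 12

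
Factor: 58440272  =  2^4*11^1*223^1*1489^1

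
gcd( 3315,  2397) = 51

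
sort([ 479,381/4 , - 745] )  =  [ - 745,381/4, 479 ] 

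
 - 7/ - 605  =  7/605=0.01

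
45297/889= 50  +  121/127 = 50.95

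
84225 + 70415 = 154640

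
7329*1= 7329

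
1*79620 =79620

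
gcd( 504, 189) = 63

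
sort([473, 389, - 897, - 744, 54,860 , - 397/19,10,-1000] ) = [ - 1000  ,-897, - 744, - 397/19  ,  10,54,389,473 , 860] 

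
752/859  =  752/859=0.88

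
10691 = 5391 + 5300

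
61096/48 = 1272 + 5/6 = 1272.83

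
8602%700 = 202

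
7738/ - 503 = -16+310/503 = - 15.38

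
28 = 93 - 65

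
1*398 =398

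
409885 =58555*7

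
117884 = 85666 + 32218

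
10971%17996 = 10971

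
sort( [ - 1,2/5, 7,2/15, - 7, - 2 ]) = [ - 7 , - 2 , - 1, 2/15 , 2/5,7]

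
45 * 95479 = 4296555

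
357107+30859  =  387966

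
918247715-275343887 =642903828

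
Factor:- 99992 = -2^3*29^1*431^1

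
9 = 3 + 6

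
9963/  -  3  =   - 3321/1 = - 3321.00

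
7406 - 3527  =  3879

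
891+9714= 10605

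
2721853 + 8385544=11107397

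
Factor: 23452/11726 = 2 = 2^1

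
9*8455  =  76095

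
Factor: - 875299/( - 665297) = 37^(-1)*17981^(- 1)*875299^1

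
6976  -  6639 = 337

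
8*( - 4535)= - 36280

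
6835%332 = 195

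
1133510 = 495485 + 638025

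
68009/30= 2266 + 29/30= 2266.97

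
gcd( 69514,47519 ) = 1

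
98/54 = 1+22/27 = 1.81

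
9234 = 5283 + 3951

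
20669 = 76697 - 56028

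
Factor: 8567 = 13^1*659^1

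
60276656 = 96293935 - 36017279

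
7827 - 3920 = 3907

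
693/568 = 693/568 = 1.22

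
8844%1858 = 1412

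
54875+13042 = 67917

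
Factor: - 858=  - 2^1 * 3^1*11^1 * 13^1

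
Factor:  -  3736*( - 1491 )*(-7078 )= - 39427121328 = - 2^4*3^1*7^1*71^1 * 467^1*3539^1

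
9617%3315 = 2987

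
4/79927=4/79927=0.00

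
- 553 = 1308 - 1861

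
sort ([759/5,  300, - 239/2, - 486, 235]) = [-486 ,- 239/2 , 759/5,235,300]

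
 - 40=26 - 66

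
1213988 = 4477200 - 3263212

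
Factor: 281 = 281^1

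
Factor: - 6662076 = -2^2*3^1*43^1*12911^1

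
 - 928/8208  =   - 1 + 455/513= -0.11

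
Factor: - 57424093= - 57424093^1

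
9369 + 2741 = 12110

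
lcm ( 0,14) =0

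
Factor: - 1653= - 3^1*19^1*29^1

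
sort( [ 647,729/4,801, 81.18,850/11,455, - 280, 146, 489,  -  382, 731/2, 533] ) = [ - 382, - 280  ,  850/11, 81.18,  146,729/4,731/2, 455,489, 533, 647, 801]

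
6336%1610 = 1506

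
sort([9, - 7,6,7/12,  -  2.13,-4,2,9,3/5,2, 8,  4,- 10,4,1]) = [- 10, - 7, - 4, - 2.13,7/12, 3/5 , 1,2, 2 , 4, 4,6, 8,9, 9]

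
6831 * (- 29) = -198099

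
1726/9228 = 863/4614 = 0.19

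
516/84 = 43/7 = 6.14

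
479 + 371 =850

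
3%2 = 1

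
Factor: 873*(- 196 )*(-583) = 2^2*3^2*7^2 * 11^1*53^1*97^1 = 99755964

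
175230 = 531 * 330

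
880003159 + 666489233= 1546492392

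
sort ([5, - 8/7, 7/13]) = [  -  8/7, 7/13, 5]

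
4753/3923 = 1 + 830/3923 = 1.21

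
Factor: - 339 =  - 3^1*113^1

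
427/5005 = 61/715=0.09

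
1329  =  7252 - 5923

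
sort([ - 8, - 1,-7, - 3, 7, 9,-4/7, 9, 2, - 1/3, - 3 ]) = [ - 8, - 7 , - 3,-3, - 1, - 4/7, - 1/3,2, 7, 9, 9 ]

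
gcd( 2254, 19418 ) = 14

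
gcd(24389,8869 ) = 1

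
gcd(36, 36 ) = 36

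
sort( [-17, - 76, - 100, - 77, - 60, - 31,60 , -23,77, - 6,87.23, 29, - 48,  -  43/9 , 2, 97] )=[ - 100, - 77,-76, -60 , - 48 , - 31, - 23, - 17,-6, - 43/9, 2, 29,  60,77,87.23,  97]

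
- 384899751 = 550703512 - 935603263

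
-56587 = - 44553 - 12034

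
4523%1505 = 8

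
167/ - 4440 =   -  167/4440 = - 0.04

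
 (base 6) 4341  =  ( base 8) 1745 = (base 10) 997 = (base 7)2623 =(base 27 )19P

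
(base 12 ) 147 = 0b11000111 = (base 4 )3013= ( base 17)BC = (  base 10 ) 199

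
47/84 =47/84=0.56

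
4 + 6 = 10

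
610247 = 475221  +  135026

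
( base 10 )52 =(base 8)64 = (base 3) 1221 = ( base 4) 310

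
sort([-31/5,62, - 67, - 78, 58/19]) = [ - 78,-67, - 31/5, 58/19, 62]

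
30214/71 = 30214/71 = 425.55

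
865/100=173/20  =  8.65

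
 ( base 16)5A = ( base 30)30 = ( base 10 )90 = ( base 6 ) 230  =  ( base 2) 1011010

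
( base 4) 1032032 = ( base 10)5006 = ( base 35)431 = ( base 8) 11616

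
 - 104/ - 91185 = 104/91185 = 0.00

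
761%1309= 761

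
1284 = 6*214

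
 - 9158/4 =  - 4579/2 =- 2289.50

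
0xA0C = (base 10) 2572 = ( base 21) 5ha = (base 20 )68C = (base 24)4b4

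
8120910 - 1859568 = 6261342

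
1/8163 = 1/8163 = 0.00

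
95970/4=47985/2=23992.50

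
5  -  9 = -4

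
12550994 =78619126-66068132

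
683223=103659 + 579564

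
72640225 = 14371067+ 58269158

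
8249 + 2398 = 10647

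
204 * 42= 8568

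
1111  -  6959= -5848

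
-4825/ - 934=4825/934 = 5.17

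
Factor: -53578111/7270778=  - 2^(-1 ) * 163^(-1)* 22303^( - 1 )*53578111^1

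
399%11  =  3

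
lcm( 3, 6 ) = 6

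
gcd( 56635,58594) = 1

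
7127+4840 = 11967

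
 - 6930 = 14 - 6944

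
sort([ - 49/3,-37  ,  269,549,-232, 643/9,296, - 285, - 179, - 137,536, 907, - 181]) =[ -285, - 232, - 181, - 179, - 137 , - 37, - 49/3,643/9 , 269, 296,536,549,907] 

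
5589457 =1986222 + 3603235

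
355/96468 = 355/96468 = 0.00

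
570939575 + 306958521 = 877898096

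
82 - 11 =71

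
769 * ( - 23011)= - 17695459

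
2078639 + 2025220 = 4103859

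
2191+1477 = 3668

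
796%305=186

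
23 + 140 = 163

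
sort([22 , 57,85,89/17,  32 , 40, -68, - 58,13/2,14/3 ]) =[ -68, - 58,14/3, 89/17,  13/2, 22 , 32 , 40,57,85]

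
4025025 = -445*(  -  9045 )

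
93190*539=50229410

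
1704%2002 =1704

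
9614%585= 254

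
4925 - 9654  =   - 4729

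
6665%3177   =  311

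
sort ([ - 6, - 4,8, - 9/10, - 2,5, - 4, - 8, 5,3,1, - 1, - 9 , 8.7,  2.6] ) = [ - 9, - 8, -6, - 4, - 4 , - 2, - 1, - 9/10,1 , 2.6,3,5,5, 8 , 8.7 ] 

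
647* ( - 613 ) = -396611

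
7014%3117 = 780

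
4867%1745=1377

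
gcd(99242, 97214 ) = 26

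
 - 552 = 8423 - 8975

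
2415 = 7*345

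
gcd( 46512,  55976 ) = 8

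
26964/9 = 2996  =  2996.00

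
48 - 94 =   -  46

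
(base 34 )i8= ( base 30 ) kk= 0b1001101100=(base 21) 18b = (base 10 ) 620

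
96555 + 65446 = 162001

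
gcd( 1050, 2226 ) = 42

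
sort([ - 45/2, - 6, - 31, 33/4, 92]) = [-31, - 45/2, - 6, 33/4, 92] 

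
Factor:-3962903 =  - 7^1 * 89^1*6361^1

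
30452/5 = 6090+2/5 = 6090.40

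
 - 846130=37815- 883945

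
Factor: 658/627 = 2^1*3^( - 1) * 7^1*11^(-1)*19^( - 1)*47^1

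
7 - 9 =- 2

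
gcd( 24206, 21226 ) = 2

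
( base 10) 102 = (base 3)10210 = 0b1100110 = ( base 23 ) 4A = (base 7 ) 204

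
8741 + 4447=13188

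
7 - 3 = 4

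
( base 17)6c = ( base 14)82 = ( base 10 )114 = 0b1110010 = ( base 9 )136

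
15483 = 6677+8806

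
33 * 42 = 1386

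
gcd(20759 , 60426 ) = 1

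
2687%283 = 140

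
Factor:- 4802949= - 3^3 *177887^1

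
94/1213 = 94/1213 = 0.08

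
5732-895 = 4837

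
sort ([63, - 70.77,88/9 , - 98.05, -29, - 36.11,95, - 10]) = [ - 98.05,  -  70.77, - 36.11, - 29, - 10, 88/9, 63,95]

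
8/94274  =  4/47137 = 0.00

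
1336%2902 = 1336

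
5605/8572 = 5605/8572= 0.65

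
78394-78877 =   -  483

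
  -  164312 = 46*( - 3572 )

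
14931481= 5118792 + 9812689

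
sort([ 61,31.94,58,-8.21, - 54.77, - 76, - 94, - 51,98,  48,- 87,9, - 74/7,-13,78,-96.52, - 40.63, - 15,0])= [ - 96.52,-94, - 87, - 76, - 54.77,-51, - 40.63 , - 15,-13,-74/7,  -  8.21 , 0,9,31.94,48, 58,  61,78, 98 ]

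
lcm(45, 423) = 2115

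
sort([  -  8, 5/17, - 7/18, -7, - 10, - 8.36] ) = [ - 10, - 8.36, - 8,-7, - 7/18, 5/17 ]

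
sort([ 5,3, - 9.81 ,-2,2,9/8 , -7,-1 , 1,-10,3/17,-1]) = [ - 10, - 9.81,-7,-2, - 1, - 1, 3/17,1 , 9/8,2, 3,5]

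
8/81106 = 4/40553=0.00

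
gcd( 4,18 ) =2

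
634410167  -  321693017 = 312717150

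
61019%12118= 429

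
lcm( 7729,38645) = 38645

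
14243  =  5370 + 8873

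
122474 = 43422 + 79052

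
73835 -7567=66268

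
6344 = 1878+4466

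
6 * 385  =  2310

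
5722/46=124+9/23=124.39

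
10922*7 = 76454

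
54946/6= 9157 + 2/3  =  9157.67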